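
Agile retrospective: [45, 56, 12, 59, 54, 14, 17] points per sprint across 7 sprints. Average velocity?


Formula: Avg velocity = Total points / Number of sprints
Points: [45, 56, 12, 59, 54, 14, 17]
Sum = 45 + 56 + 12 + 59 + 54 + 14 + 17 = 257
Avg velocity = 257 / 7 = 36.71 points/sprint

36.71 points/sprint


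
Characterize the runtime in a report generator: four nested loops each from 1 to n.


Reasoning: four levels of nesting
Complexity: O(n^4)

O(n^4)


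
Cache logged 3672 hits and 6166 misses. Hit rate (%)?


Formula: hit rate = hits / (hits + misses) * 100
hit rate = 3672 / (3672 + 6166) * 100
hit rate = 3672 / 9838 * 100
hit rate = 37.32%

37.32%


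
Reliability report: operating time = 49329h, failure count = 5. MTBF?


Formula: MTBF = Total operating time / Number of failures
MTBF = 49329 / 5
MTBF = 9865.8 hours

9865.8 hours


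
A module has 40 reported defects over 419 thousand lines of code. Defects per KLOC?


Defect density = defects / KLOC
Defect density = 40 / 419
Defect density = 0.095 defects/KLOC

0.095 defects/KLOC


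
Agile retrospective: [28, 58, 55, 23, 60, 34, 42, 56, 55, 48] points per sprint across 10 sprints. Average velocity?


Formula: Avg velocity = Total points / Number of sprints
Points: [28, 58, 55, 23, 60, 34, 42, 56, 55, 48]
Sum = 28 + 58 + 55 + 23 + 60 + 34 + 42 + 56 + 55 + 48 = 459
Avg velocity = 459 / 10 = 45.9 points/sprint

45.9 points/sprint


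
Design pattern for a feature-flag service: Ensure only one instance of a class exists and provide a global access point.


This matches the Singleton pattern

Singleton


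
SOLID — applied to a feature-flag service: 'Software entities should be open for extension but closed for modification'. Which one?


This describes the Open/Closed Principle (OCP)

Open/Closed Principle (OCP)


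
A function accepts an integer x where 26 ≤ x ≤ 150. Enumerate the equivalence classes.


Valid range: [26, 150]
Class 1: x < 26 — invalid
Class 2: 26 ≤ x ≤ 150 — valid
Class 3: x > 150 — invalid
Total equivalence classes: 3

3 equivalence classes


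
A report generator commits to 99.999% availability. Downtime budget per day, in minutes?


Formula: allowed downtime = period * (100 - SLA) / 100
Period (day) = 1440 minutes
Unavailability fraction = (100 - 99.999) / 100
Allowed downtime = 1440 * (100 - 99.999) / 100
Allowed downtime = 0.0144 minutes

0.0144 minutes


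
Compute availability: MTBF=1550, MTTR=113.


Availability = MTBF / (MTBF + MTTR)
Availability = 1550 / (1550 + 113)
Availability = 1550 / 1663
Availability = 93.2051%

93.2051%


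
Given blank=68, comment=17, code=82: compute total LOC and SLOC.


Total LOC = blank + comment + code
Total LOC = 68 + 17 + 82 = 167
SLOC (source only) = code = 82

Total LOC: 167, SLOC: 82


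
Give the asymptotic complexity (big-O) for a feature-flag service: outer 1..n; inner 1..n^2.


Reasoning: n times n^2
Complexity: O(n^3)

O(n^3)


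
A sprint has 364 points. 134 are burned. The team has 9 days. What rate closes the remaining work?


Formula: Required rate = Remaining points / Days left
Remaining = 364 - 134 = 230 points
Required rate = 230 / 9 = 25.56 points/day

25.56 points/day


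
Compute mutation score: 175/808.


Mutation score = killed / total * 100
Mutation score = 175 / 808 * 100
Mutation score = 21.66%

21.66%


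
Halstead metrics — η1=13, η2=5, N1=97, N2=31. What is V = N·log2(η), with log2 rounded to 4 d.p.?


Formula: V = N * log2(η), where N = N1 + N2 and η = η1 + η2
η = 13 + 5 = 18
N = 97 + 31 = 128
log2(18) ≈ 4.1699
V = 128 * 4.1699 = 533.75

533.75


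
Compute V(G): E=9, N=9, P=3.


Formula: V(G) = E - N + 2P
V(G) = 9 - 9 + 2*3
V(G) = 0 + 6
V(G) = 6

6


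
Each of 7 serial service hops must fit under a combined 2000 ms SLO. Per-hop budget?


Formula: per_stage = total_budget / stages
per_stage = 2000 / 7
per_stage = 285.71 ms

285.71 ms


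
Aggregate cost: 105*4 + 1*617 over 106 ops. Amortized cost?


Formula: Amortized cost = Total cost / Operations
Total cost = (105 * 4) + (1 * 617)
Total cost = 420 + 617 = 1037
Amortized = 1037 / 106 = 9.783

9.783


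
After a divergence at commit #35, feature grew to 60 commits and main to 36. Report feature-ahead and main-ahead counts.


Common ancestor: commit #35
feature commits after divergence: 60 - 35 = 25
main commits after divergence: 36 - 35 = 1
feature is 25 commits ahead of main
main is 1 commits ahead of feature

feature ahead: 25, main ahead: 1


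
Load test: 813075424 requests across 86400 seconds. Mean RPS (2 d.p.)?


Formula: throughput = requests / seconds
throughput = 813075424 / 86400
throughput = 9410.6 requests/second

9410.6 requests/second


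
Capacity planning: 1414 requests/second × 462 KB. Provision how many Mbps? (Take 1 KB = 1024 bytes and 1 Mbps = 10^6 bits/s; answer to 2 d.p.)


Formula: Mbps = payload_bytes * RPS * 8 / 1e6
Payload per request = 462 KB = 462 * 1024 = 473088 bytes
Total bytes/sec = 473088 * 1414 = 668946432
Total bits/sec = 668946432 * 8 = 5351571456
Mbps = 5351571456 / 1e6 = 5351.57

5351.57 Mbps


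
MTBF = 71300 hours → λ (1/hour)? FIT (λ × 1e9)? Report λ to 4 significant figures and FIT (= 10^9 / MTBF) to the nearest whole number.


Formula: λ = 1 / MTBF; FIT = λ × 1e9 = 1e9 / MTBF
λ = 1 / 71300 ≈ 1.403e-05 failures/hour
FIT = 1e9 / 71300 ≈ 14025 failures per 1e9 hours (nearest whole number)

λ = 1.403e-05 /h, FIT = 14025


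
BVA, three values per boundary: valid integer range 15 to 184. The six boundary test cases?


Range: [15, 184]
Boundaries: just below min, min, min+1, max-1, max, just above max
Values: [14, 15, 16, 183, 184, 185]

[14, 15, 16, 183, 184, 185]


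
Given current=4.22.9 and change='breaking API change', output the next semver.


Current: 4.22.9
Change category: 'breaking API change' → major bump
SemVer rule: major bump → increment MAJOR, reset MINOR and PATCH to 0
New: 5.0.0

5.0.0


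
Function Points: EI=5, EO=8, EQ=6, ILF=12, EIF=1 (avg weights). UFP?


UFP = EI*4 + EO*5 + EQ*4 + ILF*10 + EIF*7
UFP = 5*4 + 8*5 + 6*4 + 12*10 + 1*7
UFP = 20 + 40 + 24 + 120 + 7
UFP = 211

211


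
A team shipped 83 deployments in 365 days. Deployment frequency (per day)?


Formula: deployments per day = releases / days
= 83 / 365
= 0.227 deploys/day
(equivalently, 1.59 deploys/week)

0.227 deploys/day


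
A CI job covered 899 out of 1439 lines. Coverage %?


Coverage = covered / total * 100
Coverage = 899 / 1439 * 100
Coverage = 62.47%

62.47%


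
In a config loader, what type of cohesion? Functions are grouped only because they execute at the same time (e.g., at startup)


Reasoning: Related by timing only
Type: Temporal cohesion

Temporal cohesion


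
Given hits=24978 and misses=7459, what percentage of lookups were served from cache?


Formula: hit rate = hits / (hits + misses) * 100
hit rate = 24978 / (24978 + 7459) * 100
hit rate = 24978 / 32437 * 100
hit rate = 77.0%

77.0%


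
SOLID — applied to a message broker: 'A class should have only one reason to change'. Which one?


This describes the Single Responsibility Principle (SRP)

Single Responsibility Principle (SRP)


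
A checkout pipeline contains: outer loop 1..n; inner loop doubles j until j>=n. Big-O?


Reasoning: linear outer times logarithmic inner
Complexity: O(n log n)

O(n log n)


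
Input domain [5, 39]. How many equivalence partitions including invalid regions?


Valid range: [5, 39]
Class 1: x < 5 — invalid
Class 2: 5 ≤ x ≤ 39 — valid
Class 3: x > 39 — invalid
Total equivalence classes: 3

3 equivalence classes


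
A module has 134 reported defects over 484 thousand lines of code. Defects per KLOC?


Defect density = defects / KLOC
Defect density = 134 / 484
Defect density = 0.277 defects/KLOC

0.277 defects/KLOC


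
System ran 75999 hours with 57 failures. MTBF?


Formula: MTBF = Total operating time / Number of failures
MTBF = 75999 / 57
MTBF = 1333.32 hours

1333.32 hours


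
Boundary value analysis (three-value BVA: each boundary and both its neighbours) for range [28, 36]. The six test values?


Range: [28, 36]
Boundaries: just below min, min, min+1, max-1, max, just above max
Values: [27, 28, 29, 35, 36, 37]

[27, 28, 29, 35, 36, 37]


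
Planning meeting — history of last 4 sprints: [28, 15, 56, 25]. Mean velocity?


Formula: Avg velocity = Total points / Number of sprints
Points: [28, 15, 56, 25]
Sum = 28 + 15 + 56 + 25 = 124
Avg velocity = 124 / 4 = 31.0 points/sprint

31.0 points/sprint


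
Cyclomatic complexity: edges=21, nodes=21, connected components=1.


Formula: V(G) = E - N + 2P
V(G) = 21 - 21 + 2*1
V(G) = 0 + 2
V(G) = 2

2


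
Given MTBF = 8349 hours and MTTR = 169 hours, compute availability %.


Availability = MTBF / (MTBF + MTTR)
Availability = 8349 / (8349 + 169)
Availability = 8349 / 8518
Availability = 98.016%

98.016%


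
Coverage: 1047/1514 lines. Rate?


Coverage = covered / total * 100
Coverage = 1047 / 1514 * 100
Coverage = 69.15%

69.15%


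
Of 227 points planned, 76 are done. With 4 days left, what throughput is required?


Formula: Required rate = Remaining points / Days left
Remaining = 227 - 76 = 151 points
Required rate = 151 / 4 = 37.75 points/day

37.75 points/day


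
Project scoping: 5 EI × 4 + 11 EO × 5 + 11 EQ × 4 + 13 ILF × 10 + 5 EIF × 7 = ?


UFP = EI*4 + EO*5 + EQ*4 + ILF*10 + EIF*7
UFP = 5*4 + 11*5 + 11*4 + 13*10 + 5*7
UFP = 20 + 55 + 44 + 130 + 35
UFP = 284

284


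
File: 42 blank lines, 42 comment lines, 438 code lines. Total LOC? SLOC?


Total LOC = blank + comment + code
Total LOC = 42 + 42 + 438 = 522
SLOC (source only) = code = 438

Total LOC: 522, SLOC: 438


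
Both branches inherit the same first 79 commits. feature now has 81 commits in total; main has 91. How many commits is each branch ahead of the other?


Common ancestor: commit #79
feature commits after divergence: 81 - 79 = 2
main commits after divergence: 91 - 79 = 12
feature is 2 commits ahead of main
main is 12 commits ahead of feature

feature ahead: 2, main ahead: 12


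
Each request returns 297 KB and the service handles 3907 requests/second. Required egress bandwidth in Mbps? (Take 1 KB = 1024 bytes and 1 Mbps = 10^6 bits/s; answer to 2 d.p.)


Formula: Mbps = payload_bytes * RPS * 8 / 1e6
Payload per request = 297 KB = 297 * 1024 = 304128 bytes
Total bytes/sec = 304128 * 3907 = 1188228096
Total bits/sec = 1188228096 * 8 = 9505824768
Mbps = 9505824768 / 1e6 = 9505.82

9505.82 Mbps


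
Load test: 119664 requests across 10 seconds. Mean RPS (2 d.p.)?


Formula: throughput = requests / seconds
throughput = 119664 / 10
throughput = 11966.4 requests/second

11966.4 requests/second


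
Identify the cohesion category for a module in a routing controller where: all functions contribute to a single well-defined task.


Reasoning: Best: single purpose
Type: Functional cohesion

Functional cohesion


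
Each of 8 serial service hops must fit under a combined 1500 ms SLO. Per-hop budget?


Formula: per_stage = total_budget / stages
per_stage = 1500 / 8
per_stage = 187.5 ms

187.5 ms


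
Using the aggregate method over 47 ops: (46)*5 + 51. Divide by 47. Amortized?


Formula: Amortized cost = Total cost / Operations
Total cost = (46 * 5) + (1 * 51)
Total cost = 230 + 51 = 281
Amortized = 281 / 47 = 5.9787

5.9787


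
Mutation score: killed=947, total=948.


Mutation score = killed / total * 100
Mutation score = 947 / 948 * 100
Mutation score = 99.89%

99.89%


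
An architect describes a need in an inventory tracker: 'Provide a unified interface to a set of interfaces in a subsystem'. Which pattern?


This matches the Facade pattern

Facade


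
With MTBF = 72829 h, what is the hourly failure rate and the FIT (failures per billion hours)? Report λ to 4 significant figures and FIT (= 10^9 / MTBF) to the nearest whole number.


Formula: λ = 1 / MTBF; FIT = λ × 1e9 = 1e9 / MTBF
λ = 1 / 72829 ≈ 1.373e-05 failures/hour
FIT = 1e9 / 72829 ≈ 13731 failures per 1e9 hours (nearest whole number)

λ = 1.373e-05 /h, FIT = 13731


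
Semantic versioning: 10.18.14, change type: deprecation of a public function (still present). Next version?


Current: 10.18.14
Change category: 'deprecation of a public function (still present)' → minor bump
SemVer rule: minor bump → increment MINOR, reset PATCH to 0 (MAJOR unchanged)
New: 10.19.0

10.19.0


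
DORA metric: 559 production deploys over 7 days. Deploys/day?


Formula: deployments per day = releases / days
= 559 / 7
= 79.857 deploys/day
(equivalently, 559.0 deploys/week)

79.857 deploys/day


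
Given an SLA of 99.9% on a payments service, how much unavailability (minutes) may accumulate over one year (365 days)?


Formula: allowed downtime = period * (100 - SLA) / 100
Period (year (365 days)) = 525600 minutes
Unavailability fraction = (100 - 99.9) / 100
Allowed downtime = 525600 * (100 - 99.9) / 100
Allowed downtime = 525.6 minutes

525.6 minutes


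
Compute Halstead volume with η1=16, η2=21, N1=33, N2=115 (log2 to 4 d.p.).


Formula: V = N * log2(η), where N = N1 + N2 and η = η1 + η2
η = 16 + 21 = 37
N = 33 + 115 = 148
log2(37) ≈ 5.2095
V = 148 * 5.2095 = 771.01

771.01


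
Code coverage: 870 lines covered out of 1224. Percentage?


Coverage = covered / total * 100
Coverage = 870 / 1224 * 100
Coverage = 71.08%

71.08%


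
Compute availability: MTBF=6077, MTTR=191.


Availability = MTBF / (MTBF + MTTR)
Availability = 6077 / (6077 + 191)
Availability = 6077 / 6268
Availability = 96.9528%

96.9528%


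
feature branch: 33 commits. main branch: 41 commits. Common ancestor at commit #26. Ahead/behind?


Common ancestor: commit #26
feature commits after divergence: 33 - 26 = 7
main commits after divergence: 41 - 26 = 15
feature is 7 commits ahead of main
main is 15 commits ahead of feature

feature ahead: 7, main ahead: 15


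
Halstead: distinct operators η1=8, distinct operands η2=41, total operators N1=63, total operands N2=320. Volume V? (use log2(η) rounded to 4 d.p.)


Formula: V = N * log2(η), where N = N1 + N2 and η = η1 + η2
η = 8 + 41 = 49
N = 63 + 320 = 383
log2(49) ≈ 5.6147
V = 383 * 5.6147 = 2150.43

2150.43


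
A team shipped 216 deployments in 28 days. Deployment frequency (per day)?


Formula: deployments per day = releases / days
= 216 / 28
= 7.714 deploys/day
(equivalently, 54.0 deploys/week)

7.714 deploys/day


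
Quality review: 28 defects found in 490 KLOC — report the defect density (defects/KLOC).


Defect density = defects / KLOC
Defect density = 28 / 490
Defect density = 0.057 defects/KLOC

0.057 defects/KLOC


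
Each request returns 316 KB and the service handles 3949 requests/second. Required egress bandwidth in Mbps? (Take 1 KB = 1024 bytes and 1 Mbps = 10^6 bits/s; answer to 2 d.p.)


Formula: Mbps = payload_bytes * RPS * 8 / 1e6
Payload per request = 316 KB = 316 * 1024 = 323584 bytes
Total bytes/sec = 323584 * 3949 = 1277833216
Total bits/sec = 1277833216 * 8 = 10222665728
Mbps = 10222665728 / 1e6 = 10222.67

10222.67 Mbps


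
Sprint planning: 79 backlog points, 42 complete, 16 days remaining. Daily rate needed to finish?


Formula: Required rate = Remaining points / Days left
Remaining = 79 - 42 = 37 points
Required rate = 37 / 16 = 2.31 points/day

2.31 points/day


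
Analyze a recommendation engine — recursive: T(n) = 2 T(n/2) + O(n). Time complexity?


Reasoning: master theorem case 2 (merge-sort recurrence)
Complexity: O(n log n)

O(n log n)


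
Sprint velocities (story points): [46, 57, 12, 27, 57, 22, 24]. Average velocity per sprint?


Formula: Avg velocity = Total points / Number of sprints
Points: [46, 57, 12, 27, 57, 22, 24]
Sum = 46 + 57 + 12 + 27 + 57 + 22 + 24 = 245
Avg velocity = 245 / 7 = 35.0 points/sprint

35.0 points/sprint


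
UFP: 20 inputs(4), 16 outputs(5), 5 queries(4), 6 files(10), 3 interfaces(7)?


UFP = EI*4 + EO*5 + EQ*4 + ILF*10 + EIF*7
UFP = 20*4 + 16*5 + 5*4 + 6*10 + 3*7
UFP = 80 + 80 + 20 + 60 + 21
UFP = 261

261


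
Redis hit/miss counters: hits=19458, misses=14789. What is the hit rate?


Formula: hit rate = hits / (hits + misses) * 100
hit rate = 19458 / (19458 + 14789) * 100
hit rate = 19458 / 34247 * 100
hit rate = 56.82%

56.82%


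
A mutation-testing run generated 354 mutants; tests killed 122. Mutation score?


Mutation score = killed / total * 100
Mutation score = 122 / 354 * 100
Mutation score = 34.46%

34.46%


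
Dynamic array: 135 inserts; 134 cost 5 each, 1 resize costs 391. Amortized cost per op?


Formula: Amortized cost = Total cost / Operations
Total cost = (134 * 5) + (1 * 391)
Total cost = 670 + 391 = 1061
Amortized = 1061 / 135 = 7.8593

7.8593


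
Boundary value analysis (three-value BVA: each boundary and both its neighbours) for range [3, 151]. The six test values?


Range: [3, 151]
Boundaries: just below min, min, min+1, max-1, max, just above max
Values: [2, 3, 4, 150, 151, 152]

[2, 3, 4, 150, 151, 152]


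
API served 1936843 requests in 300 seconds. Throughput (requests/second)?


Formula: throughput = requests / seconds
throughput = 1936843 / 300
throughput = 6456.14 requests/second

6456.14 requests/second


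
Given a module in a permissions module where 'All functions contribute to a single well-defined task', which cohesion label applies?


Reasoning: Best: single purpose
Type: Functional cohesion

Functional cohesion


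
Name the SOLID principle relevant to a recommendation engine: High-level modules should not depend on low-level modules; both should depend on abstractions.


This describes the Dependency Inversion Principle (DIP)

Dependency Inversion Principle (DIP)


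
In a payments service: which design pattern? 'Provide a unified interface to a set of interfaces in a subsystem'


This matches the Facade pattern

Facade


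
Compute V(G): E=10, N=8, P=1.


Formula: V(G) = E - N + 2P
V(G) = 10 - 8 + 2*1
V(G) = 2 + 2
V(G) = 4

4


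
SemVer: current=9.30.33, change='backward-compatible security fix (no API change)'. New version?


Current: 9.30.33
Change category: 'backward-compatible security fix (no API change)' → patch bump
SemVer rule: patch bump → increment PATCH (MAJOR and MINOR unchanged)
New: 9.30.34

9.30.34


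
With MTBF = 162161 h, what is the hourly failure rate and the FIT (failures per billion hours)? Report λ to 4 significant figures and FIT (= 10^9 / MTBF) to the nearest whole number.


Formula: λ = 1 / MTBF; FIT = λ × 1e9 = 1e9 / MTBF
λ = 1 / 162161 ≈ 6.167e-06 failures/hour
FIT = 1e9 / 162161 ≈ 6167 failures per 1e9 hours (nearest whole number)

λ = 6.167e-06 /h, FIT = 6167


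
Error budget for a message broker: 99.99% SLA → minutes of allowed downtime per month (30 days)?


Formula: allowed downtime = period * (100 - SLA) / 100
Period (month (30 days)) = 43200 minutes
Unavailability fraction = (100 - 99.99) / 100
Allowed downtime = 43200 * (100 - 99.99) / 100
Allowed downtime = 4.32 minutes

4.32 minutes


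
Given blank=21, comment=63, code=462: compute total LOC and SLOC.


Total LOC = blank + comment + code
Total LOC = 21 + 63 + 462 = 546
SLOC (source only) = code = 462

Total LOC: 546, SLOC: 462


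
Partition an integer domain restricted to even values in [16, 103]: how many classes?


Constraint: even integers in [16, 103]
Class 1: x < 16 — out-of-range invalid
Class 2: x in [16,103] but odd — wrong type invalid
Class 3: x in [16,103] and even — valid
Class 4: x > 103 — out-of-range invalid
Total equivalence classes: 4

4 equivalence classes


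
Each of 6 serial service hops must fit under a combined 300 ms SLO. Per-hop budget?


Formula: per_stage = total_budget / stages
per_stage = 300 / 6
per_stage = 50.0 ms

50.0 ms


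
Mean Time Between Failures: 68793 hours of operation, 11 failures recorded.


Formula: MTBF = Total operating time / Number of failures
MTBF = 68793 / 11
MTBF = 6253.91 hours

6253.91 hours


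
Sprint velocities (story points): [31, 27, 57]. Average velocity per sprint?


Formula: Avg velocity = Total points / Number of sprints
Points: [31, 27, 57]
Sum = 31 + 27 + 57 = 115
Avg velocity = 115 / 3 = 38.33 points/sprint

38.33 points/sprint


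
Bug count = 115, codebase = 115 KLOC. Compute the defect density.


Defect density = defects / KLOC
Defect density = 115 / 115
Defect density = 1.0 defects/KLOC

1.0 defects/KLOC


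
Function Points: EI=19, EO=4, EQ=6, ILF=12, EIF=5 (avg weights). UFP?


UFP = EI*4 + EO*5 + EQ*4 + ILF*10 + EIF*7
UFP = 19*4 + 4*5 + 6*4 + 12*10 + 5*7
UFP = 76 + 20 + 24 + 120 + 35
UFP = 275

275


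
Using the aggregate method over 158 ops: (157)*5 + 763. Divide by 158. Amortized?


Formula: Amortized cost = Total cost / Operations
Total cost = (157 * 5) + (1 * 763)
Total cost = 785 + 763 = 1548
Amortized = 1548 / 158 = 9.7975

9.7975


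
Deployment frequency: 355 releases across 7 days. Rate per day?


Formula: deployments per day = releases / days
= 355 / 7
= 50.714 deploys/day
(equivalently, 355.0 deploys/week)

50.714 deploys/day


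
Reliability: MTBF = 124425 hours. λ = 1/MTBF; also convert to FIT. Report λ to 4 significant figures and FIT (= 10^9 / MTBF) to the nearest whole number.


Formula: λ = 1 / MTBF; FIT = λ × 1e9 = 1e9 / MTBF
λ = 1 / 124425 ≈ 8.037e-06 failures/hour
FIT = 1e9 / 124425 ≈ 8037 failures per 1e9 hours (nearest whole number)

λ = 8.037e-06 /h, FIT = 8037


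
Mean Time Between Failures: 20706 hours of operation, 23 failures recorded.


Formula: MTBF = Total operating time / Number of failures
MTBF = 20706 / 23
MTBF = 900.26 hours

900.26 hours


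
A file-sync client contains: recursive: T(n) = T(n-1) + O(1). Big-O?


Reasoning: linear recursion with constant work per frame
Complexity: O(n)

O(n)


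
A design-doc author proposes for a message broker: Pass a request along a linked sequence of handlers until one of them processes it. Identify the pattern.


This matches the Chain of Responsibility pattern

Chain of Responsibility


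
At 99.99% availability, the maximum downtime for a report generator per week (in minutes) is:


Formula: allowed downtime = period * (100 - SLA) / 100
Period (week) = 10080 minutes
Unavailability fraction = (100 - 99.99) / 100
Allowed downtime = 10080 * (100 - 99.99) / 100
Allowed downtime = 1.008 minutes

1.008 minutes


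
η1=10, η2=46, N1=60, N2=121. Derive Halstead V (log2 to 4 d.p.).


Formula: V = N * log2(η), where N = N1 + N2 and η = η1 + η2
η = 10 + 46 = 56
N = 60 + 121 = 181
log2(56) ≈ 5.8074
V = 181 * 5.8074 = 1051.14

1051.14


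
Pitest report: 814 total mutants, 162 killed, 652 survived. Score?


Mutation score = killed / total * 100
Mutation score = 162 / 814 * 100
Mutation score = 19.9%

19.9%


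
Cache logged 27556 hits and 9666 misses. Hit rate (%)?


Formula: hit rate = hits / (hits + misses) * 100
hit rate = 27556 / (27556 + 9666) * 100
hit rate = 27556 / 37222 * 100
hit rate = 74.03%

74.03%


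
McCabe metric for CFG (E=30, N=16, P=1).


Formula: V(G) = E - N + 2P
V(G) = 30 - 16 + 2*1
V(G) = 14 + 2
V(G) = 16

16


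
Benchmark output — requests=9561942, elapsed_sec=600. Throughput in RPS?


Formula: throughput = requests / seconds
throughput = 9561942 / 600
throughput = 15936.57 requests/second

15936.57 requests/second


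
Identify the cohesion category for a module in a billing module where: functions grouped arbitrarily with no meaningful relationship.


Reasoning: Worst: random grouping
Type: Coincidental cohesion

Coincidental cohesion


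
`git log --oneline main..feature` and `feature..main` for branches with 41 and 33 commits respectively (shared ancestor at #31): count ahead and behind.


Common ancestor: commit #31
feature commits after divergence: 41 - 31 = 10
main commits after divergence: 33 - 31 = 2
feature is 10 commits ahead of main
main is 2 commits ahead of feature

feature ahead: 10, main ahead: 2


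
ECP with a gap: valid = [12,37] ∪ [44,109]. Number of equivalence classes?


Valid ranges: [12,37] and [44,109]
Class 1: x < 12 — invalid
Class 2: 12 ≤ x ≤ 37 — valid
Class 3: 37 < x < 44 — invalid (gap between ranges)
Class 4: 44 ≤ x ≤ 109 — valid
Class 5: x > 109 — invalid
Total equivalence classes: 5

5 equivalence classes


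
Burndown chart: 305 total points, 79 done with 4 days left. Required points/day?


Formula: Required rate = Remaining points / Days left
Remaining = 305 - 79 = 226 points
Required rate = 226 / 4 = 56.5 points/day

56.5 points/day


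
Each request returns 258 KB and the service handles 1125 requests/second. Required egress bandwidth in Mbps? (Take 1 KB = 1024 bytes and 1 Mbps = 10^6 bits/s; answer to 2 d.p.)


Formula: Mbps = payload_bytes * RPS * 8 / 1e6
Payload per request = 258 KB = 258 * 1024 = 264192 bytes
Total bytes/sec = 264192 * 1125 = 297216000
Total bits/sec = 297216000 * 8 = 2377728000
Mbps = 2377728000 / 1e6 = 2377.73

2377.73 Mbps


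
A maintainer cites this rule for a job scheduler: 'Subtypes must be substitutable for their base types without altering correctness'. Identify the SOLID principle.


This describes the Liskov Substitution Principle (LSP)

Liskov Substitution Principle (LSP)


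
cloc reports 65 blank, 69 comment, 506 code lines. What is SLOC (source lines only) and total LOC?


Total LOC = blank + comment + code
Total LOC = 65 + 69 + 506 = 640
SLOC (source only) = code = 506

Total LOC: 640, SLOC: 506


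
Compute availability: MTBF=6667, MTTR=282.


Availability = MTBF / (MTBF + MTTR)
Availability = 6667 / (6667 + 282)
Availability = 6667 / 6949
Availability = 95.9419%

95.9419%


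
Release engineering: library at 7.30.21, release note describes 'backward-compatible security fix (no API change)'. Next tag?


Current: 7.30.21
Change category: 'backward-compatible security fix (no API change)' → patch bump
SemVer rule: patch bump → increment PATCH (MAJOR and MINOR unchanged)
New: 7.30.22

7.30.22


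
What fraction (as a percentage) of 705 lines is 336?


Coverage = covered / total * 100
Coverage = 336 / 705 * 100
Coverage = 47.66%

47.66%


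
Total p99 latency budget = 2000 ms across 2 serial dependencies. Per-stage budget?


Formula: per_stage = total_budget / stages
per_stage = 2000 / 2
per_stage = 1000.0 ms

1000.0 ms


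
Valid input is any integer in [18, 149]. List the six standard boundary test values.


Range: [18, 149]
Boundaries: just below min, min, min+1, max-1, max, just above max
Values: [17, 18, 19, 148, 149, 150]

[17, 18, 19, 148, 149, 150]


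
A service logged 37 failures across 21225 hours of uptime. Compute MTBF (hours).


Formula: MTBF = Total operating time / Number of failures
MTBF = 21225 / 37
MTBF = 573.65 hours

573.65 hours


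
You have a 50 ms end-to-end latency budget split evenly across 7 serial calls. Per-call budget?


Formula: per_stage = total_budget / stages
per_stage = 50 / 7
per_stage = 7.14 ms

7.14 ms


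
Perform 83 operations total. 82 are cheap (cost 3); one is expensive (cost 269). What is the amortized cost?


Formula: Amortized cost = Total cost / Operations
Total cost = (82 * 3) + (1 * 269)
Total cost = 246 + 269 = 515
Amortized = 515 / 83 = 6.2048

6.2048


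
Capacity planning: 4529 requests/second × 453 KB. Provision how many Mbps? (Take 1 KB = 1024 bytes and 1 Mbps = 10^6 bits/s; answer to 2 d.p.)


Formula: Mbps = payload_bytes * RPS * 8 / 1e6
Payload per request = 453 KB = 453 * 1024 = 463872 bytes
Total bytes/sec = 463872 * 4529 = 2100876288
Total bits/sec = 2100876288 * 8 = 16807010304
Mbps = 16807010304 / 1e6 = 16807.01

16807.01 Mbps


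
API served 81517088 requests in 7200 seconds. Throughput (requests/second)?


Formula: throughput = requests / seconds
throughput = 81517088 / 7200
throughput = 11321.82 requests/second

11321.82 requests/second


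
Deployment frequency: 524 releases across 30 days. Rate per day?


Formula: deployments per day = releases / days
= 524 / 30
= 17.467 deploys/day
(equivalently, 122.27 deploys/week)

17.467 deploys/day


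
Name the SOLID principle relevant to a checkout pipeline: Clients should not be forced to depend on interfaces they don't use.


This describes the Interface Segregation Principle (ISP)

Interface Segregation Principle (ISP)


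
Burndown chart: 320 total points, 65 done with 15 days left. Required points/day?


Formula: Required rate = Remaining points / Days left
Remaining = 320 - 65 = 255 points
Required rate = 255 / 15 = 17.0 points/day

17.0 points/day


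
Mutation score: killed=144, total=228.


Mutation score = killed / total * 100
Mutation score = 144 / 228 * 100
Mutation score = 63.16%

63.16%


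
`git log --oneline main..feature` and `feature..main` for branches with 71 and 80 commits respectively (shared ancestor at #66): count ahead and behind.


Common ancestor: commit #66
feature commits after divergence: 71 - 66 = 5
main commits after divergence: 80 - 66 = 14
feature is 5 commits ahead of main
main is 14 commits ahead of feature

feature ahead: 5, main ahead: 14


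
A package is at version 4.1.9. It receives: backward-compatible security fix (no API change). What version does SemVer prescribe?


Current: 4.1.9
Change category: 'backward-compatible security fix (no API change)' → patch bump
SemVer rule: patch bump → increment PATCH (MAJOR and MINOR unchanged)
New: 4.1.10

4.1.10


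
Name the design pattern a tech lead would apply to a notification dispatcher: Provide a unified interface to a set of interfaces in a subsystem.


This matches the Facade pattern

Facade


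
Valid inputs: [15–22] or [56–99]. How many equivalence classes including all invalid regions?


Valid ranges: [15,22] and [56,99]
Class 1: x < 15 — invalid
Class 2: 15 ≤ x ≤ 22 — valid
Class 3: 22 < x < 56 — invalid (gap between ranges)
Class 4: 56 ≤ x ≤ 99 — valid
Class 5: x > 99 — invalid
Total equivalence classes: 5

5 equivalence classes


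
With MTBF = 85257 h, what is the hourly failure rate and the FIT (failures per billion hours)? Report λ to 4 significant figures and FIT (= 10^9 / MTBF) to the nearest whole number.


Formula: λ = 1 / MTBF; FIT = λ × 1e9 = 1e9 / MTBF
λ = 1 / 85257 ≈ 1.173e-05 failures/hour
FIT = 1e9 / 85257 ≈ 11729 failures per 1e9 hours (nearest whole number)

λ = 1.173e-05 /h, FIT = 11729


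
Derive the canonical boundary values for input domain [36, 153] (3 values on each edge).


Range: [36, 153]
Boundaries: just below min, min, min+1, max-1, max, just above max
Values: [35, 36, 37, 152, 153, 154]

[35, 36, 37, 152, 153, 154]


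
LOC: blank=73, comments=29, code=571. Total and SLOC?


Total LOC = blank + comment + code
Total LOC = 73 + 29 + 571 = 673
SLOC (source only) = code = 571

Total LOC: 673, SLOC: 571


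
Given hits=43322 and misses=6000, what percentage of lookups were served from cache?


Formula: hit rate = hits / (hits + misses) * 100
hit rate = 43322 / (43322 + 6000) * 100
hit rate = 43322 / 49322 * 100
hit rate = 87.84%

87.84%


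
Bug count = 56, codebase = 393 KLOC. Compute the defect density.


Defect density = defects / KLOC
Defect density = 56 / 393
Defect density = 0.142 defects/KLOC

0.142 defects/KLOC


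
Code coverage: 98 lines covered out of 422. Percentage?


Coverage = covered / total * 100
Coverage = 98 / 422 * 100
Coverage = 23.22%

23.22%


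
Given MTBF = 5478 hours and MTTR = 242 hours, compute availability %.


Availability = MTBF / (MTBF + MTTR)
Availability = 5478 / (5478 + 242)
Availability = 5478 / 5720
Availability = 95.7692%

95.7692%


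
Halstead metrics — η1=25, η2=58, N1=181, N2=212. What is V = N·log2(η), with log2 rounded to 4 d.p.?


Formula: V = N * log2(η), where N = N1 + N2 and η = η1 + η2
η = 25 + 58 = 83
N = 181 + 212 = 393
log2(83) ≈ 6.3750
V = 393 * 6.3750 = 2505.38

2505.38


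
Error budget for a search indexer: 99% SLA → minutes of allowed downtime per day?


Formula: allowed downtime = period * (100 - SLA) / 100
Period (day) = 1440 minutes
Unavailability fraction = (100 - 99.0) / 100
Allowed downtime = 1440 * (100 - 99.0) / 100
Allowed downtime = 14.4 minutes

14.4 minutes


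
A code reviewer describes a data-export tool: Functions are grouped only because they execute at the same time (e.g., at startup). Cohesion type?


Reasoning: Related by timing only
Type: Temporal cohesion

Temporal cohesion


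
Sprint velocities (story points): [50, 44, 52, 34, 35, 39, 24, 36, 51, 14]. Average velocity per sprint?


Formula: Avg velocity = Total points / Number of sprints
Points: [50, 44, 52, 34, 35, 39, 24, 36, 51, 14]
Sum = 50 + 44 + 52 + 34 + 35 + 39 + 24 + 36 + 51 + 14 = 379
Avg velocity = 379 / 10 = 37.9 points/sprint

37.9 points/sprint


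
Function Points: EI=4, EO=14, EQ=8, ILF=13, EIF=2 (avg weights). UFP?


UFP = EI*4 + EO*5 + EQ*4 + ILF*10 + EIF*7
UFP = 4*4 + 14*5 + 8*4 + 13*10 + 2*7
UFP = 16 + 70 + 32 + 130 + 14
UFP = 262

262


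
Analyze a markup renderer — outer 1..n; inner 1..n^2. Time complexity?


Reasoning: n times n^2
Complexity: O(n^3)

O(n^3)


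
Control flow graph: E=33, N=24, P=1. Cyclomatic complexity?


Formula: V(G) = E - N + 2P
V(G) = 33 - 24 + 2*1
V(G) = 9 + 2
V(G) = 11

11


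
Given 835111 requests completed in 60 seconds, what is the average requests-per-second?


Formula: throughput = requests / seconds
throughput = 835111 / 60
throughput = 13918.52 requests/second

13918.52 requests/second


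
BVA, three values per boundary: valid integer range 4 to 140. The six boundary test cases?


Range: [4, 140]
Boundaries: just below min, min, min+1, max-1, max, just above max
Values: [3, 4, 5, 139, 140, 141]

[3, 4, 5, 139, 140, 141]


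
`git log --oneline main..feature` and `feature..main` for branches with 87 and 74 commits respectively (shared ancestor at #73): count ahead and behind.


Common ancestor: commit #73
feature commits after divergence: 87 - 73 = 14
main commits after divergence: 74 - 73 = 1
feature is 14 commits ahead of main
main is 1 commits ahead of feature

feature ahead: 14, main ahead: 1


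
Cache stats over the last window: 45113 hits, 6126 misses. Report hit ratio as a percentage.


Formula: hit rate = hits / (hits + misses) * 100
hit rate = 45113 / (45113 + 6126) * 100
hit rate = 45113 / 51239 * 100
hit rate = 88.04%

88.04%


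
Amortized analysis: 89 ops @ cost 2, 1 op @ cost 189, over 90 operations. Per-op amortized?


Formula: Amortized cost = Total cost / Operations
Total cost = (89 * 2) + (1 * 189)
Total cost = 178 + 189 = 367
Amortized = 367 / 90 = 4.0778

4.0778


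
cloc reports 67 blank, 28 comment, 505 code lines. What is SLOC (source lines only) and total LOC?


Total LOC = blank + comment + code
Total LOC = 67 + 28 + 505 = 600
SLOC (source only) = code = 505

Total LOC: 600, SLOC: 505


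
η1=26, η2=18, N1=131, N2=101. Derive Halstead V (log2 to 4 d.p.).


Formula: V = N * log2(η), where N = N1 + N2 and η = η1 + η2
η = 26 + 18 = 44
N = 131 + 101 = 232
log2(44) ≈ 5.4594
V = 232 * 5.4594 = 1266.58

1266.58


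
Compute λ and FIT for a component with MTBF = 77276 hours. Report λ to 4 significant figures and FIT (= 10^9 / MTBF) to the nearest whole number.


Formula: λ = 1 / MTBF; FIT = λ × 1e9 = 1e9 / MTBF
λ = 1 / 77276 ≈ 1.294e-05 failures/hour
FIT = 1e9 / 77276 ≈ 12941 failures per 1e9 hours (nearest whole number)

λ = 1.294e-05 /h, FIT = 12941


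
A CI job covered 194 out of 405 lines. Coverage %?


Coverage = covered / total * 100
Coverage = 194 / 405 * 100
Coverage = 47.9%

47.9%


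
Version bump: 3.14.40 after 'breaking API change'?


Current: 3.14.40
Change category: 'breaking API change' → major bump
SemVer rule: major bump → increment MAJOR, reset MINOR and PATCH to 0
New: 4.0.0

4.0.0


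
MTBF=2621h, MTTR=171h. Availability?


Availability = MTBF / (MTBF + MTTR)
Availability = 2621 / (2621 + 171)
Availability = 2621 / 2792
Availability = 93.8754%

93.8754%


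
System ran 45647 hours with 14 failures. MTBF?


Formula: MTBF = Total operating time / Number of failures
MTBF = 45647 / 14
MTBF = 3260.5 hours

3260.5 hours


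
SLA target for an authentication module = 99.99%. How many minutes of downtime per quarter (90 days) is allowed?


Formula: allowed downtime = period * (100 - SLA) / 100
Period (quarter (90 days)) = 129600 minutes
Unavailability fraction = (100 - 99.99) / 100
Allowed downtime = 129600 * (100 - 99.99) / 100
Allowed downtime = 12.96 minutes

12.96 minutes


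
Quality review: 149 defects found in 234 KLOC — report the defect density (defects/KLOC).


Defect density = defects / KLOC
Defect density = 149 / 234
Defect density = 0.637 defects/KLOC

0.637 defects/KLOC


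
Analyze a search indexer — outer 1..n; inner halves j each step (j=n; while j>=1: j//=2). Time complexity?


Reasoning: n times log n
Complexity: O(n log n)

O(n log n)


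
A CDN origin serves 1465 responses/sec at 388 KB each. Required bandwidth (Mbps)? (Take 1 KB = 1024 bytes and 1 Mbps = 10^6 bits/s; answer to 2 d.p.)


Formula: Mbps = payload_bytes * RPS * 8 / 1e6
Payload per request = 388 KB = 388 * 1024 = 397312 bytes
Total bytes/sec = 397312 * 1465 = 582062080
Total bits/sec = 582062080 * 8 = 4656496640
Mbps = 4656496640 / 1e6 = 4656.5

4656.5 Mbps


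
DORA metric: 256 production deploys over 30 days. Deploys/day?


Formula: deployments per day = releases / days
= 256 / 30
= 8.533 deploys/day
(equivalently, 59.73 deploys/week)

8.533 deploys/day


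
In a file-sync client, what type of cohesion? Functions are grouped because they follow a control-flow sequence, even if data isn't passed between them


Reasoning: Grouped by order of execution within a routine, not by data flow
Type: Procedural cohesion

Procedural cohesion


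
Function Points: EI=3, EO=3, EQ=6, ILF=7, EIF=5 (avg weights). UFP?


UFP = EI*4 + EO*5 + EQ*4 + ILF*10 + EIF*7
UFP = 3*4 + 3*5 + 6*4 + 7*10 + 5*7
UFP = 12 + 15 + 24 + 70 + 35
UFP = 156

156


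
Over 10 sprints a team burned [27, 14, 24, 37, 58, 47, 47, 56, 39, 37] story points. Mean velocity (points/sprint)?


Formula: Avg velocity = Total points / Number of sprints
Points: [27, 14, 24, 37, 58, 47, 47, 56, 39, 37]
Sum = 27 + 14 + 24 + 37 + 58 + 47 + 47 + 56 + 39 + 37 = 386
Avg velocity = 386 / 10 = 38.6 points/sprint

38.6 points/sprint


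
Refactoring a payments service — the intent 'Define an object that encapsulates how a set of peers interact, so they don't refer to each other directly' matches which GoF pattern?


This matches the Mediator pattern

Mediator


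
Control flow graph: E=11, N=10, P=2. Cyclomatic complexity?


Formula: V(G) = E - N + 2P
V(G) = 11 - 10 + 2*2
V(G) = 1 + 4
V(G) = 5

5


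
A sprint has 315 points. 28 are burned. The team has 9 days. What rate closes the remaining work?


Formula: Required rate = Remaining points / Days left
Remaining = 315 - 28 = 287 points
Required rate = 287 / 9 = 31.89 points/day

31.89 points/day


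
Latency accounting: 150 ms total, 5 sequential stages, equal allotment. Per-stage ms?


Formula: per_stage = total_budget / stages
per_stage = 150 / 5
per_stage = 30.0 ms

30.0 ms


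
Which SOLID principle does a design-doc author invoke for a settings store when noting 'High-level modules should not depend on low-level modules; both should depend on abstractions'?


This describes the Dependency Inversion Principle (DIP)

Dependency Inversion Principle (DIP)
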